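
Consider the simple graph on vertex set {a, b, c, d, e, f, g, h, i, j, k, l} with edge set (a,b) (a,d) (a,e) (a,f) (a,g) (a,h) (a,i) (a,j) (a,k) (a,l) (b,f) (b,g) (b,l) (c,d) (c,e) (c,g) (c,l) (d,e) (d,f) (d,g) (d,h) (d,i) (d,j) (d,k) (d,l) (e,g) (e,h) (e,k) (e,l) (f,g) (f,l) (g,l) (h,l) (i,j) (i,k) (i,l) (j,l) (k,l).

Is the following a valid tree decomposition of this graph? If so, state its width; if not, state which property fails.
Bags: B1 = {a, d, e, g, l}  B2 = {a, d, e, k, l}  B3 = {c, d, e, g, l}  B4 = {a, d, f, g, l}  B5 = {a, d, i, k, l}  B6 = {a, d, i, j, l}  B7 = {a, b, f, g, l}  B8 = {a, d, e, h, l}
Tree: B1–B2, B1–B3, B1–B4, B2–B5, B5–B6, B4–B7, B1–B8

Yes; width 4.

Vertex coverage: the bags together contain {a, b, c, d, e, f, g, h, i, j, k, l}, the full vertex set. Edge coverage: each edge of G has both endpoints in at least one bag. Running intersection: for every vertex, the bags containing it form a connected subtree. All three properties hold, so this is a valid tree decomposition of width max|bag| − 1 = 4, and hence tw(G) ≤ 4.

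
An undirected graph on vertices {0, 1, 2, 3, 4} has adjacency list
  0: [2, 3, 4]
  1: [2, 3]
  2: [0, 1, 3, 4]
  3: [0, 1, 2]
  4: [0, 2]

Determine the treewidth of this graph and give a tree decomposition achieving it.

The largest bag has 3 vertices, giving width 2; this decomposition certifies tw(G) ≤ 2. On the other hand G contains the 3-clique {0, 2, 3}. A clique must lie in a single bag of any decomposition, so no decomposition can have width below 2. The upper and lower bounds meet at 2, so that is the treewidth.

Treewidth 2.
Bags: B1 = {1, 2, 3}  B2 = {0, 2, 3}  B3 = {0, 2, 4}
Tree: B1–B2, B2–B3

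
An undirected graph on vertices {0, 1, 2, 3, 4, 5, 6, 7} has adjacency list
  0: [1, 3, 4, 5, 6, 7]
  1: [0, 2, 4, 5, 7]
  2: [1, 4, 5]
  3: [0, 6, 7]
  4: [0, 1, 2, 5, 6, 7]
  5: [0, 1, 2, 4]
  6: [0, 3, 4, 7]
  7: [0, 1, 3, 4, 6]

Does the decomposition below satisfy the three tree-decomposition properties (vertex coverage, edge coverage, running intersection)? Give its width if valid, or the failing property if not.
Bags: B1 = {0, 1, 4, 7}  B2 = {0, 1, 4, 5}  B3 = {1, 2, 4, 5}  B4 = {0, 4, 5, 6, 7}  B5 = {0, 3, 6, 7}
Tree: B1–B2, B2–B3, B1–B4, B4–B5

A tree decomposition must satisfy three properties: every vertex lies in some bag; for every edge, both endpoints lie together in some bag; and for every vertex, the bags containing it form a connected subtree. Here bags containing vertex 5 are not connected in the tree, so the decomposition is invalid.

No — bags containing vertex 5 are not connected in the tree.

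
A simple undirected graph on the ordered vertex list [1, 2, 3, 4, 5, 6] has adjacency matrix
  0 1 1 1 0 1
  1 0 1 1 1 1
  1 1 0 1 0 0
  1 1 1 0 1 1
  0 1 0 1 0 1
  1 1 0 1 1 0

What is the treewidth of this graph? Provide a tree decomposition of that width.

Treewidth 3.
One such decomposition:
Bags: B1 = {1, 2, 3, 4}  B2 = {1, 2, 4, 6}  B3 = {2, 4, 5, 6}
Tree: B1–B2, B2–B3

The largest bag has 4 vertices, giving width 3; this decomposition certifies tw(G) ≤ 3. Conversely, {1, 2, 3, 4} is a clique of size 4, and the vertices of any clique must share a bag in every tree decomposition; so some bag has ≥ 4 vertices and tw(G) ≥ 3. Therefore the treewidth is 3.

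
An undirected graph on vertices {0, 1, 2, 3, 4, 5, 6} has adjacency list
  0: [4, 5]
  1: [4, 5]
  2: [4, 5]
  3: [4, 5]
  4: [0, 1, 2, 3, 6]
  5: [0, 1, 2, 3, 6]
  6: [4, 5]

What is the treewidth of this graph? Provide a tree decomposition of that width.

Treewidth 2.
One such decomposition:
Bags: B1 = {1, 4, 5}  B2 = {2, 4, 5}  B3 = {0, 4, 5}  B4 = {4, 5, 6}  B5 = {3, 4, 5}
Tree: B1–B2, B2–B3, B3–B4, B4–B5

Each bag holds 3 vertices, so the decomposition has width 2, which upper-bounds the treewidth. Since 4–1–5–2–4 is a cycle in G, G is not acyclic. Forests are exactly the graphs of treewidth ≤ 1, so tw(G) ≥ 2. Therefore the treewidth is 2.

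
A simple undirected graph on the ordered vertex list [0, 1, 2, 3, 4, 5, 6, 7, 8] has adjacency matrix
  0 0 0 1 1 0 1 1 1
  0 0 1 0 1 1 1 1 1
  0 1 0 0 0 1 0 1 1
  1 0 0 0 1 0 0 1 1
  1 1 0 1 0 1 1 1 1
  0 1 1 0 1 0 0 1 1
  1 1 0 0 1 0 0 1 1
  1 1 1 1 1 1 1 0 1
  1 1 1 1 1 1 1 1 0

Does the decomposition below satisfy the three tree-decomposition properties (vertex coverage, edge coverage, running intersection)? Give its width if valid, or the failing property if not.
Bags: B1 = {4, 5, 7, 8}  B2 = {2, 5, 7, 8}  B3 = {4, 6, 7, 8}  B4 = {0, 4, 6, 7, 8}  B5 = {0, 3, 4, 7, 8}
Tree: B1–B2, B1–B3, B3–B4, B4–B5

No — vertex 1 appears in no bag.

A tree decomposition must satisfy three properties: every vertex lies in some bag; for every edge, both endpoints lie together in some bag; and for every vertex, the bags containing it form a connected subtree. Here vertex 1 appears in no bag, so the decomposition is invalid.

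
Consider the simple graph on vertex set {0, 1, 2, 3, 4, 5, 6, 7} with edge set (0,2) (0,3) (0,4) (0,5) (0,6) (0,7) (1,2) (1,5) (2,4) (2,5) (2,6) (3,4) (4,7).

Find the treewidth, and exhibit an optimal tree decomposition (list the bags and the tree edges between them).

The largest bag has 3 vertices, giving width 2; this decomposition certifies tw(G) ≤ 2. On the other hand G contains the 3-clique {0, 2, 4}. A clique must lie in a single bag of any decomposition, so no decomposition can have width below 2. Hence tw(G) = 2 exactly.

Treewidth 2.
One optimal decomposition is:
Bags: B1 = {0, 2, 6}  B2 = {0, 2, 4}  B3 = {0, 4, 7}  B4 = {0, 2, 5}  B5 = {0, 3, 4}  B6 = {1, 2, 5}
Tree: B1–B2, B2–B3, B1–B4, B3–B5, B4–B6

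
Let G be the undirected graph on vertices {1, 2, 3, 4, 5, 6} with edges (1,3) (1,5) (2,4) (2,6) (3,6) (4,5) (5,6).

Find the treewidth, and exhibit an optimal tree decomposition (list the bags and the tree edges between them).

Each bag holds 3 vertices, so the decomposition has width 2, which upper-bounds the treewidth. The edges 1–3–6–5–1 form a cycle, so G is not a tree and its treewidth is at least 2. The upper and lower bounds meet at 2, so that is the treewidth.

Treewidth 2.
One optimal decomposition is:
Bags: B1 = {1, 3, 5}  B2 = {3, 5, 6}  B3 = {4, 5, 6}  B4 = {2, 4, 6}
Tree: B1–B2, B2–B3, B3–B4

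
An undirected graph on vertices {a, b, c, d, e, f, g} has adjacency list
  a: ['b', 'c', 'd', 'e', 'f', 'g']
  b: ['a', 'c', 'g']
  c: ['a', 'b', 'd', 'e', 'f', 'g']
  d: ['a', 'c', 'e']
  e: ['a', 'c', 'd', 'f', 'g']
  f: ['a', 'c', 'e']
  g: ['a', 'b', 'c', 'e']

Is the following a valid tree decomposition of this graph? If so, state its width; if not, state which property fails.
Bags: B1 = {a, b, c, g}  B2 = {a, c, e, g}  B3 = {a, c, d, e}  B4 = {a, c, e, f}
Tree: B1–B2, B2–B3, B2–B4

Yes; width 3.

Every vertex of G appears in some bag (union = {a, b, c, d, e, f, g}); every edge is covered by a bag; and for each vertex v the set of bags containing v is connected in the bag tree. The decomposition is therefore valid. The largest bag has 4 vertices, so the width is 3.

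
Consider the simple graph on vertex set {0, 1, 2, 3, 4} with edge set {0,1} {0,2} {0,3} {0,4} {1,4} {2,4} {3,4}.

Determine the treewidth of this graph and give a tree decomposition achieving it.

Treewidth 2.
Bags: B1 = {0, 1, 4}  B2 = {0, 2, 4}  B3 = {0, 3, 4}
Tree: B1–B2, B1–B3

The largest bag has 3 vertices, giving width 2; this decomposition certifies tw(G) ≤ 2. For the lower bound, the 3 vertices {0, 1, 4} are pairwise adjacent, and any tree decomposition puts a clique entirely inside one bag — forcing width ≥ 2. The upper and lower bounds meet at 2, so that is the treewidth.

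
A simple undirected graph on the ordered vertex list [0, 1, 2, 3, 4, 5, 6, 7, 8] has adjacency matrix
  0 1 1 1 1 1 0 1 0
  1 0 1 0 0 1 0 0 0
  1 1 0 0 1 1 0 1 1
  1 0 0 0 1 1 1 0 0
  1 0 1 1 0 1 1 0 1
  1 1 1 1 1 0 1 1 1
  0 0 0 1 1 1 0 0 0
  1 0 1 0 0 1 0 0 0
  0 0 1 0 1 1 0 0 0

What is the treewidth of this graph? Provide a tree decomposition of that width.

The largest bag has 4 vertices, giving width 3; this decomposition certifies tw(G) ≤ 3. For the lower bound, the 4 vertices {0, 1, 2, 5} are pairwise adjacent, and any tree decomposition puts a clique entirely inside one bag — forcing width ≥ 3. Combining the bounds, tw(G) = 3.

Treewidth 3.
Bags: B1 = {0, 1, 2, 5}  B2 = {0, 2, 4, 5}  B3 = {2, 4, 5, 8}  B4 = {0, 3, 4, 5}  B5 = {0, 2, 5, 7}  B6 = {3, 4, 5, 6}
Tree: B1–B2, B2–B3, B2–B4, B1–B5, B4–B6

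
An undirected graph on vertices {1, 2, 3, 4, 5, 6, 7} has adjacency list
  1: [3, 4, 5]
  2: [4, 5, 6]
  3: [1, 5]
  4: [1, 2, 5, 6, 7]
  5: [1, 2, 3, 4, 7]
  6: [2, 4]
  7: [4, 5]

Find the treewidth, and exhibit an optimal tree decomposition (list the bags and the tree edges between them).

Each bag holds 3 vertices, so the decomposition has width 2, which upper-bounds the treewidth. On the other hand G contains the 3-clique {1, 3, 5}. A clique must lie in a single bag of any decomposition, so no decomposition can have width below 2. Combining the bounds, tw(G) = 2.

Treewidth 2.
One such decomposition:
Bags: B1 = {1, 4, 5}  B2 = {2, 4, 5}  B3 = {2, 4, 6}  B4 = {1, 3, 5}  B5 = {4, 5, 7}
Tree: B1–B2, B2–B3, B1–B4, B2–B5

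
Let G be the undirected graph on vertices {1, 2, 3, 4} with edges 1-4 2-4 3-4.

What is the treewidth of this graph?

1

A width-1 tree decomposition is:
Bags: B1 = {2, 4}  B2 = {3, 4}  B3 = {1, 4}
Tree: B1–B2, B2–B3
Each bag holds 2 vertices, so the decomposition has width 1, which upper-bounds the treewidth. G has an edge, so its treewidth is at least 1. Therefore the treewidth is 1.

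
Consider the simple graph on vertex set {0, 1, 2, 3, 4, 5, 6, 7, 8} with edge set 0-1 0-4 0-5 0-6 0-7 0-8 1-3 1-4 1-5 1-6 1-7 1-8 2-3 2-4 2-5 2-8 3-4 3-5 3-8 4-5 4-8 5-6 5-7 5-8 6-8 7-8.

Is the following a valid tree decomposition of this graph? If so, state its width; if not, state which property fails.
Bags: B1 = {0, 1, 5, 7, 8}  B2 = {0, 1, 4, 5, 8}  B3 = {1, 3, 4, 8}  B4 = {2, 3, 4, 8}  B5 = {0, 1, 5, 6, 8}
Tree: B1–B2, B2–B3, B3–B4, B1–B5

No — edge (5,3) lies in no bag.

A tree decomposition must satisfy three properties: every vertex lies in some bag; for every edge, both endpoints lie together in some bag; and for every vertex, the bags containing it form a connected subtree. Here edge (5,3) lies in no bag, so the decomposition is invalid.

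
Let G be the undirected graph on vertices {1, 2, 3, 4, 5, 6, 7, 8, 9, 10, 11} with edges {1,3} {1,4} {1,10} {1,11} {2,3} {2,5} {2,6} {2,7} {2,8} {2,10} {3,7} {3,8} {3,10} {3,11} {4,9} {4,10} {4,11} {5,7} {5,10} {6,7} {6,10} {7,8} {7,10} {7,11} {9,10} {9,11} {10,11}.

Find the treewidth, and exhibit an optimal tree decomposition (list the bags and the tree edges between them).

Treewidth 3.
One such decomposition:
Bags: B1 = {1, 3, 10, 11}  B2 = {3, 7, 10, 11}  B3 = {2, 3, 7, 10}  B4 = {2, 5, 7, 10}  B5 = {1, 4, 10, 11}  B6 = {2, 6, 7, 10}  B7 = {4, 9, 10, 11}  B8 = {2, 3, 7, 8}
Tree: B1–B2, B2–B3, B3–B4, B1–B5, B4–B6, B5–B7, B3–B8

Each bag holds 4 vertices, so the decomposition has width 3, which upper-bounds the treewidth. For the lower bound, the 4 vertices {2, 3, 7, 8} are pairwise adjacent, and any tree decomposition puts a clique entirely inside one bag — forcing width ≥ 3. Therefore the treewidth is 3.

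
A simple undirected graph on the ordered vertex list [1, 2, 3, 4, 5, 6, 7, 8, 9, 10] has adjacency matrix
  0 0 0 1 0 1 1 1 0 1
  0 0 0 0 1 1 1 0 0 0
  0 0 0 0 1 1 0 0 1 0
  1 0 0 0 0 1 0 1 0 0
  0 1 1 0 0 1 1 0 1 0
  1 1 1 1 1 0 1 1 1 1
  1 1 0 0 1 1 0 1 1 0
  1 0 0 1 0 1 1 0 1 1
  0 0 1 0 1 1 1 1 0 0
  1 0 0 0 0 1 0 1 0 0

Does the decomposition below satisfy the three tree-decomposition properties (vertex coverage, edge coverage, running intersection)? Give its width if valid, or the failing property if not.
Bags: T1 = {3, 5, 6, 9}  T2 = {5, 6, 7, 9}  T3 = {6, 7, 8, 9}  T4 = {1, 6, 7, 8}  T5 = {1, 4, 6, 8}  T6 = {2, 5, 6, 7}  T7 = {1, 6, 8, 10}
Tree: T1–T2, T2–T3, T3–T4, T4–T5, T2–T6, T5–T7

Yes; width 3.

Checking the three conditions: (i) the bags cover all of {1, 2, 3, 4, 5, 6, 7, 8, 9, 10}; (ii) for each edge, some bag contains both endpoints; (iii) the bags containing any fixed vertex form a subtree. All hold, so the decomposition is valid with width 4 − 1 = 3.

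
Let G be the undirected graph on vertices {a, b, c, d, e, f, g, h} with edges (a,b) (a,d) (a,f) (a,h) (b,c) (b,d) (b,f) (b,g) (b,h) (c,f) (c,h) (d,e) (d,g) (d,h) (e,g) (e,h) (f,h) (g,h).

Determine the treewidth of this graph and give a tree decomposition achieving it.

Treewidth 3.
One optimal decomposition is:
Bags: B1 = {a, b, d, h}  B2 = {a, b, f, h}  B3 = {b, d, g, h}  B4 = {b, c, f, h}  B5 = {d, e, g, h}
Tree: B1–B2, B1–B3, B2–B4, B3–B5

Every bag has size at most 4, so the width is 4 − 1 = 3 and tw(G) ≤ 3. On the other hand G contains the 4-clique {d, e, g, h}. A clique must lie in a single bag of any decomposition, so no decomposition can have width below 3. Therefore the treewidth is 3.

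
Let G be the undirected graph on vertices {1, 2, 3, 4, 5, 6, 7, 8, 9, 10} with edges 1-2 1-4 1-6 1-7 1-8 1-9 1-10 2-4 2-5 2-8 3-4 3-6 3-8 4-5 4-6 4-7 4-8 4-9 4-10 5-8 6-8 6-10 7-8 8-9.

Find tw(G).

A width-3 tree decomposition is:
Bags: B1 = {1, 2, 4, 8}  B2 = {1, 4, 8, 9}  B3 = {1, 4, 7, 8}  B4 = {1, 4, 6, 8}  B5 = {2, 4, 5, 8}  B6 = {3, 4, 6, 8}  B7 = {1, 4, 6, 10}
Tree: B1–B2, B1–B3, B3–B4, B1–B5, B4–B6, B4–B7
The largest bag has 4 vertices, giving width 3; this decomposition certifies tw(G) ≤ 3. Conversely, {1, 4, 8, 9} is a clique of size 4, and the vertices of any clique must share a bag in every tree decomposition; so some bag has ≥ 4 vertices and tw(G) ≥ 3. Hence tw(G) = 3 exactly.

3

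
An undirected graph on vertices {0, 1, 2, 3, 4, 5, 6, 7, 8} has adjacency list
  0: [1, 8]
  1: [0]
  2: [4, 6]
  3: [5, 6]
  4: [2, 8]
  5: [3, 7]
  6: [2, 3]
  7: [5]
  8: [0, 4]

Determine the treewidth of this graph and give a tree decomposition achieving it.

Treewidth 1.
One optimal decomposition is:
Bags: B1 = {0, 1}  B2 = {0, 8}  B3 = {4, 8}  B4 = {2, 4}  B5 = {2, 6}  B6 = {3, 6}  B7 = {3, 5}  B8 = {5, 7}
Tree: B1–B2, B2–B3, B3–B4, B4–B5, B5–B6, B6–B7, B7–B8

Every bag has size at most 2, so the width is 2 − 1 = 1 and tw(G) ≤ 1. Any graph with an edge has treewidth ≥ 1, and G has the edge 1–0. Combining the bounds, tw(G) = 1.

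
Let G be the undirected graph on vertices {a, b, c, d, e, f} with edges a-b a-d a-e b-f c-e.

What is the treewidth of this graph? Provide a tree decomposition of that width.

The largest bag has 2 vertices, giving width 1; this decomposition certifies tw(G) ≤ 1. G has an edge, so its treewidth is at least 1. Combining the bounds, tw(G) = 1.

Treewidth 1.
One optimal decomposition is:
Bags: B1 = {a, b}  B2 = {a, e}  B3 = {a, d}  B4 = {c, e}  B5 = {b, f}
Tree: B1–B2, B1–B3, B2–B4, B1–B5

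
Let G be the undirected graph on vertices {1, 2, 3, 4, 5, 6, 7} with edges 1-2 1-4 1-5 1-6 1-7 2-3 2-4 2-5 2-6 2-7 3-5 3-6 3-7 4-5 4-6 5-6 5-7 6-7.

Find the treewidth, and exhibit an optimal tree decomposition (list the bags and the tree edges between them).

The largest bag has 5 vertices, giving width 4; this decomposition certifies tw(G) ≤ 4. For the lower bound, the 5 vertices {1, 2, 4, 5, 6} are pairwise adjacent, and any tree decomposition puts a clique entirely inside one bag — forcing width ≥ 4. The upper and lower bounds meet at 4, so that is the treewidth.

Treewidth 4.
Bags: B1 = {2, 3, 5, 6, 7}  B2 = {1, 2, 5, 6, 7}  B3 = {1, 2, 4, 5, 6}
Tree: B1–B2, B2–B3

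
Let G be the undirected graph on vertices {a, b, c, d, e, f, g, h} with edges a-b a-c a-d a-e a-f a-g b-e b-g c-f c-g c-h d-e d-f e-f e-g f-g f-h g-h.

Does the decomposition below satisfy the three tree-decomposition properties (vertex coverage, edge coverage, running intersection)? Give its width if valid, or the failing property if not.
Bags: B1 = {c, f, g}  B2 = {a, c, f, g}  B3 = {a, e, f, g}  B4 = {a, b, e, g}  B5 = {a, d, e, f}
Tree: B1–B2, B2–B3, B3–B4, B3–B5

No — vertex h appears in no bag.

A tree decomposition must satisfy three properties: every vertex lies in some bag; for every edge, both endpoints lie together in some bag; and for every vertex, the bags containing it form a connected subtree. Here vertex h appears in no bag, so the decomposition is invalid.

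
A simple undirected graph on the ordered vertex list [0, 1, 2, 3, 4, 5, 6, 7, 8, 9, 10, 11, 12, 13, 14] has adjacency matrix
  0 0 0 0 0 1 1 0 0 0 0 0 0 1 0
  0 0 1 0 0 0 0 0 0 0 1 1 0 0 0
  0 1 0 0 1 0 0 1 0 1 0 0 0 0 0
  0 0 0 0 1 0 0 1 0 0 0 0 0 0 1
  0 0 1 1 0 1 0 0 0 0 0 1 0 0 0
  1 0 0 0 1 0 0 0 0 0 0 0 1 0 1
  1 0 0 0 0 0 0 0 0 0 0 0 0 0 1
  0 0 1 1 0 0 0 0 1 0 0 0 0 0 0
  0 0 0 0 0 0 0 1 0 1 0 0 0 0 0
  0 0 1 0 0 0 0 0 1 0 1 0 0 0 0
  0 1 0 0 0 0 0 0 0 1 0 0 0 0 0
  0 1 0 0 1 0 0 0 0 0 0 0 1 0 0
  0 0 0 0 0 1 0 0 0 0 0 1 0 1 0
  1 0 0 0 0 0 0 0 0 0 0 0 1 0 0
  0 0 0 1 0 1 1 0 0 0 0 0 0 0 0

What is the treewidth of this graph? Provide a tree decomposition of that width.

Treewidth 3.
One optimal decomposition is:
Bags: B1 = {0, 6, 12, 13}  B2 = {0, 5, 6, 12}  B3 = {5, 6, 12, 14}  B4 = {5, 11, 12, 14}  B5 = {4, 5, 11, 14}  B6 = {3, 4, 11, 14}  B7 = {1, 3, 4, 11}  B8 = {1, 2, 3, 4}  B9 = {1, 2, 3, 7}  B10 = {1, 2, 7, 10}  B11 = {2, 7, 9, 10}  B12 = {7, 8, 9, 10}
Tree: B1–B2, B2–B3, B3–B4, B4–B5, B5–B6, B6–B7, B7–B8, B8–B9, B9–B10, B10–B11, B11–B12

Each bag holds 4 vertices, so the decomposition has width 3, which upper-bounds the treewidth. For the lower bound: the 4 vertex sets {0,6,13}, {12}, {5}, {3,4,11,14} are disjoint, each induces a connected subgraph, and every pair is joined by at least one edge of G. Contracting each set to a single vertex therefore yields K_{4} as a minor, and since treewidth is minor-monotone, tw(G) ≥ tw(K_{4}) = 3. Combining the bounds, tw(G) = 3.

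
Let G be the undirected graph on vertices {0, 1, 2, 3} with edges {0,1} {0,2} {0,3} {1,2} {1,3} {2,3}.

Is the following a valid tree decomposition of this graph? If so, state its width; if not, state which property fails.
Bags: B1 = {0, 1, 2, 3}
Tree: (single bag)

Yes; width 3.

Checking the three conditions: (i) the bags cover all of {0, 1, 2, 3}; (ii) for each edge, some bag contains both endpoints; (iii) the bags containing any fixed vertex form a subtree. All hold, so the decomposition is valid with width 4 − 1 = 3.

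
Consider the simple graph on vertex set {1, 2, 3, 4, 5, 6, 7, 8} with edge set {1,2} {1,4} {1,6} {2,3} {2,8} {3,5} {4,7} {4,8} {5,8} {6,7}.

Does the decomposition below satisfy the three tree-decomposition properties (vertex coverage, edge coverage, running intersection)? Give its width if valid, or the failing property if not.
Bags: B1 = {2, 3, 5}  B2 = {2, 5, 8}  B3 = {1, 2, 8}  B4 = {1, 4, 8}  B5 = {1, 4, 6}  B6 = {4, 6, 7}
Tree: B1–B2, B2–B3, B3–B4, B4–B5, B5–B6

Yes; width 2.

Every vertex of G appears in some bag (union = {1, 2, 3, 4, 5, 6, 7, 8}); every edge is covered by a bag; and for each vertex v the set of bags containing v is connected in the bag tree. The decomposition is therefore valid. The largest bag has 3 vertices, so the width is 2.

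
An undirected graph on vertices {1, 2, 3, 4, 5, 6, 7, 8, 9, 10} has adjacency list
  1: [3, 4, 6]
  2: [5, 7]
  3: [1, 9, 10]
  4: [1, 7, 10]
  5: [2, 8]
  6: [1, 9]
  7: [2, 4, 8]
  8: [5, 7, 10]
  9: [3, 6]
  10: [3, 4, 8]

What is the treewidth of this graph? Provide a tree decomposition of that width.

Treewidth 2.
Bags: B1 = {2, 5, 8}  B2 = {2, 7, 8}  B3 = {7, 8, 10}  B4 = {4, 7, 10}  B5 = {3, 4, 10}  B6 = {1, 3, 4}  B7 = {1, 3, 9}  B8 = {1, 6, 9}
Tree: B1–B2, B2–B3, B3–B4, B4–B5, B5–B6, B6–B7, B7–B8

The largest bag has 3 vertices, giving width 2; this decomposition certifies tw(G) ≤ 2. The edges 5–2–7–8–5 form a cycle, so G is not a tree and its treewidth is at least 2. The upper and lower bounds meet at 2, so that is the treewidth.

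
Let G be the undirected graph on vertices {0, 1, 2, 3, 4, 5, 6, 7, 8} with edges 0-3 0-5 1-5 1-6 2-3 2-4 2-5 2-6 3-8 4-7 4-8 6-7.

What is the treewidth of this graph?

A width-3 tree decomposition is:
Bags: B1 = {0, 1, 5, 6}  B2 = {0, 2, 5, 6}  B3 = {0, 2, 3, 6}  B4 = {2, 3, 6, 7}  B5 = {2, 3, 4, 7}  B6 = {3, 4, 7, 8}
Tree: B1–B2, B2–B3, B3–B4, B4–B5, B5–B6
Each bag holds 4 vertices, so the decomposition has width 3, which upper-bounds the treewidth. For the lower bound: the 4 vertex sets {0,1,5}, {6}, {2}, {3,4,7,8} are disjoint, each induces a connected subgraph, and every pair is joined by at least one edge of G. Contracting each set to a single vertex therefore yields K_{4} as a minor, and since treewidth is minor-monotone, tw(G) ≥ tw(K_{4}) = 3. Hence tw(G) = 3 exactly.

3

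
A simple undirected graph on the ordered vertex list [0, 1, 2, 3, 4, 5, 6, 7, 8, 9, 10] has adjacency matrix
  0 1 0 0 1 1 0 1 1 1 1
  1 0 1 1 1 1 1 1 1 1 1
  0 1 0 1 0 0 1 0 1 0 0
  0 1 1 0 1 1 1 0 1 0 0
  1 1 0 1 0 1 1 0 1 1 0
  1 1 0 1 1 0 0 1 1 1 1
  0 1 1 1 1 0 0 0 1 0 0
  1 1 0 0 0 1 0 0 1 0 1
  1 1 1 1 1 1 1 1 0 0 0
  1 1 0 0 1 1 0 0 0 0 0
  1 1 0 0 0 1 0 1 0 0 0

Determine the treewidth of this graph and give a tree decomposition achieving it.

Treewidth 4.
Bags: B1 = {0, 1, 4, 5, 8}  B2 = {0, 1, 5, 7, 8}  B3 = {0, 1, 5, 7, 10}  B4 = {0, 1, 4, 5, 9}  B5 = {1, 3, 4, 5, 8}  B6 = {1, 3, 4, 6, 8}  B7 = {1, 2, 3, 6, 8}
Tree: B1–B2, B2–B3, B1–B4, B1–B5, B5–B6, B6–B7

Every bag has size at most 5, so the width is 5 − 1 = 4 and tw(G) ≤ 4. On the other hand G contains the 5-clique {1, 2, 3, 6, 8}. A clique must lie in a single bag of any decomposition, so no decomposition can have width below 4. Therefore the treewidth is 4.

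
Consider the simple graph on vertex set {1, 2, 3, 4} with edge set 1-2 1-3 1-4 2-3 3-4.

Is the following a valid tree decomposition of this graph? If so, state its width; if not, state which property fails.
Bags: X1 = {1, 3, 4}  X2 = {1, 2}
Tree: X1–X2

A tree decomposition must satisfy three properties: every vertex lies in some bag; for every edge, both endpoints lie together in some bag; and for every vertex, the bags containing it form a connected subtree. Here edge (3,2) lies in no bag, so the decomposition is invalid.

No — edge (3,2) lies in no bag.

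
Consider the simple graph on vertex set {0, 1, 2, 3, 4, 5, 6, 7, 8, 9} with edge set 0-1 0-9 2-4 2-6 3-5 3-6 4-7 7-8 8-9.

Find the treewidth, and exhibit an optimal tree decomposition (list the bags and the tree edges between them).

The largest bag has 2 vertices, giving width 1; this decomposition certifies tw(G) ≤ 1. Since G has at least one edge (e.g. 1–0), it is not an edgeless graph, so tw(G) ≥ 1. The upper and lower bounds meet at 1, so that is the treewidth.

Treewidth 1.
One such decomposition:
Bags: B1 = {0, 1}  B2 = {0, 9}  B3 = {8, 9}  B4 = {7, 8}  B5 = {4, 7}  B6 = {2, 4}  B7 = {2, 6}  B8 = {3, 6}  B9 = {3, 5}
Tree: B1–B2, B2–B3, B3–B4, B4–B5, B5–B6, B6–B7, B7–B8, B8–B9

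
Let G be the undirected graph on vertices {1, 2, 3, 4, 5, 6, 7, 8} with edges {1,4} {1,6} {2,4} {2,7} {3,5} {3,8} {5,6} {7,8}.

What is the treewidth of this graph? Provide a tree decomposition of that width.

Every bag has size at most 3, so the width is 3 − 1 = 2 and tw(G) ≤ 2. For the lower bound, G contains the cycle 4–2–7–8–3–5–6–1–4, so G is not a forest; only forests have treewidth ≤ 1, hence tw(G) ≥ 2. The upper and lower bounds meet at 2, so that is the treewidth.

Treewidth 2.
One optimal decomposition is:
Bags: B1 = {2, 4, 7}  B2 = {4, 7, 8}  B3 = {3, 4, 8}  B4 = {3, 4, 5}  B5 = {4, 5, 6}  B6 = {1, 4, 6}
Tree: B1–B2, B2–B3, B3–B4, B4–B5, B5–B6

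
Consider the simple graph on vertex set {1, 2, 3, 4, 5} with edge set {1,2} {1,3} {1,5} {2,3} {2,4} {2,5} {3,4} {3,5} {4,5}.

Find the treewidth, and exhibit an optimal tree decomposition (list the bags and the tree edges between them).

Each bag holds 4 vertices, so the decomposition has width 3, which upper-bounds the treewidth. On the other hand G contains the 4-clique {1, 2, 3, 5}. A clique must lie in a single bag of any decomposition, so no decomposition can have width below 3. Hence tw(G) = 3 exactly.

Treewidth 3.
One such decomposition:
Bags: B1 = {2, 3, 4, 5}  B2 = {1, 2, 3, 5}
Tree: B1–B2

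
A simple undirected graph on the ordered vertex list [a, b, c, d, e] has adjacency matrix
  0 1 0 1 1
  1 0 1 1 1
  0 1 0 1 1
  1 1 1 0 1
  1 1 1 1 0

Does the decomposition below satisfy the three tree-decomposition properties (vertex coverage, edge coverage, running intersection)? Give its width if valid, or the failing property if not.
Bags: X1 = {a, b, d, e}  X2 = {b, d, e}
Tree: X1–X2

A tree decomposition must satisfy three properties: every vertex lies in some bag; for every edge, both endpoints lie together in some bag; and for every vertex, the bags containing it form a connected subtree. Here vertex c appears in no bag, so the decomposition is invalid.

No — vertex c appears in no bag.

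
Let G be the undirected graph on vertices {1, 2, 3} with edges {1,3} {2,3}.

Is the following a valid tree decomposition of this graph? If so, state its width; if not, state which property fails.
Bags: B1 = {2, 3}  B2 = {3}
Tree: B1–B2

No — vertex 1 appears in no bag.

A tree decomposition must satisfy three properties: every vertex lies in some bag; for every edge, both endpoints lie together in some bag; and for every vertex, the bags containing it form a connected subtree. Here vertex 1 appears in no bag, so the decomposition is invalid.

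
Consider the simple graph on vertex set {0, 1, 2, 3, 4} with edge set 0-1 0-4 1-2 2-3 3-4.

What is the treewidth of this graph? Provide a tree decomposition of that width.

Treewidth 2.
One optimal decomposition is:
Bags: B1 = {0, 3, 4}  B2 = {0, 2, 3}  B3 = {0, 1, 2}
Tree: B1–B2, B2–B3

Each bag holds 3 vertices, so the decomposition has width 2, which upper-bounds the treewidth. Since 0–4–3–2–1–0 is a cycle in G, G is not acyclic. Forests are exactly the graphs of treewidth ≤ 1, so tw(G) ≥ 2. Combining the bounds, tw(G) = 2.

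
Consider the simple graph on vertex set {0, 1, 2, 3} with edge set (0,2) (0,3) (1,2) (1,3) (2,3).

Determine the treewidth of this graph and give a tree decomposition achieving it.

Every bag has size at most 3, so the width is 3 − 1 = 2 and tw(G) ≤ 2. For the lower bound, the 3 vertices {0, 2, 3} are pairwise adjacent, and any tree decomposition puts a clique entirely inside one bag — forcing width ≥ 2. Hence tw(G) = 2 exactly.

Treewidth 2.
One optimal decomposition is:
Bags: B1 = {1, 2, 3}  B2 = {0, 2, 3}
Tree: B1–B2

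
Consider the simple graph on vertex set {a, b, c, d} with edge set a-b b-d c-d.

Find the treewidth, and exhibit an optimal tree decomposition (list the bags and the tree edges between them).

The largest bag has 2 vertices, giving width 1; this decomposition certifies tw(G) ≤ 1. Since G has at least one edge (e.g. d–b), it is not an edgeless graph, so tw(G) ≥ 1. Therefore the treewidth is 1.

Treewidth 1.
One such decomposition:
Bags: B1 = {b, d}  B2 = {c, d}  B3 = {a, b}
Tree: B1–B2, B1–B3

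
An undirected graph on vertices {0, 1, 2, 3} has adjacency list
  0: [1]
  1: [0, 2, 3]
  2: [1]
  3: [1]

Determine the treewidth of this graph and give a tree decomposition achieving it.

Treewidth 1.
One such decomposition:
Bags: B1 = {1, 2}  B2 = {1, 3}  B3 = {0, 1}
Tree: B1–B2, B1–B3

Every bag has size at most 2, so the width is 2 − 1 = 1 and tw(G) ≤ 1. Since G has at least one edge (e.g. 2–1), it is not an edgeless graph, so tw(G) ≥ 1. Therefore the treewidth is 1.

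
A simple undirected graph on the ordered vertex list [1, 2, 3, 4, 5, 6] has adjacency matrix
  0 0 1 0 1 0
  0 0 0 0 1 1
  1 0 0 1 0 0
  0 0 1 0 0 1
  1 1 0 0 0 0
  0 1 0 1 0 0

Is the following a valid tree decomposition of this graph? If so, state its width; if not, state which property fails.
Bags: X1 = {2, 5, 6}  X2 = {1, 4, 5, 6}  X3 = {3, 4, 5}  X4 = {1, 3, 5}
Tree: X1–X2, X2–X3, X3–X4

A tree decomposition must satisfy three properties: every vertex lies in some bag; for every edge, both endpoints lie together in some bag; and for every vertex, the bags containing it form a connected subtree. Here bags containing vertex 1 are not connected in the tree, so the decomposition is invalid.

No — bags containing vertex 1 are not connected in the tree.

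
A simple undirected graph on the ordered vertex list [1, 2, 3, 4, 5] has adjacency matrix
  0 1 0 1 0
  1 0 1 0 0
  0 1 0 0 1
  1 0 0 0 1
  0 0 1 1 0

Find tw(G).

2

A width-2 tree decomposition is:
Bags: B1 = {2, 3, 5}  B2 = {1, 2, 5}  B3 = {1, 4, 5}
Tree: B1–B2, B2–B3
The largest bag has 3 vertices, giving width 2; this decomposition certifies tw(G) ≤ 2. The edges 5–3–2–1–4–5 form a cycle, so G is not a tree and its treewidth is at least 2. Hence tw(G) = 2 exactly.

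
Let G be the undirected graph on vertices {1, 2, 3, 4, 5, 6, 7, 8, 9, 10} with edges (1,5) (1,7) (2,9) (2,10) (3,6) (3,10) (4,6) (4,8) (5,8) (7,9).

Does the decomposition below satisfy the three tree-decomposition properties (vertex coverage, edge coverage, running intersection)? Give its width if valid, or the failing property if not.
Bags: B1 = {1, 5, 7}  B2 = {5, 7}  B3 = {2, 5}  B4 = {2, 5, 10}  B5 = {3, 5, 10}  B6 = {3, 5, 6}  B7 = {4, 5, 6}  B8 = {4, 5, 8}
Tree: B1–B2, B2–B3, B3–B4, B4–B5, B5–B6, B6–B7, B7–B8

No — vertex 9 appears in no bag.

A tree decomposition must satisfy three properties: every vertex lies in some bag; for every edge, both endpoints lie together in some bag; and for every vertex, the bags containing it form a connected subtree. Here vertex 9 appears in no bag, so the decomposition is invalid.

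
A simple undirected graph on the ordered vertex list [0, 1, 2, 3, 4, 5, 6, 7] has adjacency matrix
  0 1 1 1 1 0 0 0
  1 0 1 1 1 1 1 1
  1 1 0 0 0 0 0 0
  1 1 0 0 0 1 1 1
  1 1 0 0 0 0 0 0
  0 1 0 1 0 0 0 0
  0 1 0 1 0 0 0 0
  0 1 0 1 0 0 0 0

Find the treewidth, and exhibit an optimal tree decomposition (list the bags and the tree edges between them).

Treewidth 2.
One such decomposition:
Bags: B1 = {0, 1, 4}  B2 = {0, 1, 3}  B3 = {1, 3, 7}  B4 = {1, 3, 5}  B5 = {0, 1, 2}  B6 = {1, 3, 6}
Tree: B1–B2, B2–B3, B3–B4, B1–B5, B4–B6

Every bag has size at most 3, so the width is 3 − 1 = 2 and tw(G) ≤ 2. Conversely, {0, 1, 2} is a clique of size 3, and the vertices of any clique must share a bag in every tree decomposition; so some bag has ≥ 3 vertices and tw(G) ≥ 2. Combining the bounds, tw(G) = 2.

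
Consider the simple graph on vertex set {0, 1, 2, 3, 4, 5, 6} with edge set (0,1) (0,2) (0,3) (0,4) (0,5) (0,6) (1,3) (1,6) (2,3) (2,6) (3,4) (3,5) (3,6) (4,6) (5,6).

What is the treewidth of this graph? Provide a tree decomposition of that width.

Each bag holds 4 vertices, so the decomposition has width 3, which upper-bounds the treewidth. Conversely, {0, 1, 3, 6} is a clique of size 4, and the vertices of any clique must share a bag in every tree decomposition; so some bag has ≥ 4 vertices and tw(G) ≥ 3. Therefore the treewidth is 3.

Treewidth 3.
One optimal decomposition is:
Bags: B1 = {0, 3, 5, 6}  B2 = {0, 3, 4, 6}  B3 = {0, 1, 3, 6}  B4 = {0, 2, 3, 6}
Tree: B1–B2, B2–B3, B2–B4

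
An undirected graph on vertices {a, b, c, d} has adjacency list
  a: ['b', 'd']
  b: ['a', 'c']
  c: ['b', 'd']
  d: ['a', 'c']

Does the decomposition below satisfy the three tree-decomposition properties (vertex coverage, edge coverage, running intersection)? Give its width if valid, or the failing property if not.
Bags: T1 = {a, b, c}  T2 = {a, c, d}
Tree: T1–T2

Vertex coverage: the bags together contain {a, b, c, d}, the full vertex set. Edge coverage: each edge of G has both endpoints in at least one bag. Running intersection: for every vertex, the bags containing it form a connected subtree. All three properties hold, so this is a valid tree decomposition of width max|bag| − 1 = 2, and hence tw(G) ≤ 2.

Yes; width 2.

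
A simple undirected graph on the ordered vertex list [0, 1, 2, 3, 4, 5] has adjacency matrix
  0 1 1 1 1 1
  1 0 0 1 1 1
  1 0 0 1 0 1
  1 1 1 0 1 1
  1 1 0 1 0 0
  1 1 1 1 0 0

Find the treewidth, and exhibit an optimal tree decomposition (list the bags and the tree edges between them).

Every bag has size at most 4, so the width is 4 − 1 = 3 and tw(G) ≤ 3. Conversely, {0, 1, 3, 4} is a clique of size 4, and the vertices of any clique must share a bag in every tree decomposition; so some bag has ≥ 4 vertices and tw(G) ≥ 3. The upper and lower bounds meet at 3, so that is the treewidth.

Treewidth 3.
One optimal decomposition is:
Bags: B1 = {0, 2, 3, 5}  B2 = {0, 1, 3, 5}  B3 = {0, 1, 3, 4}
Tree: B1–B2, B2–B3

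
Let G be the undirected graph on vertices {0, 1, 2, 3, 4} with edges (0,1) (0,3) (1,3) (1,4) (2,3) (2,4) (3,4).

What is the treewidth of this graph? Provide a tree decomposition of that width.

Each bag holds 3 vertices, so the decomposition has width 2, which upper-bounds the treewidth. Conversely, {0, 1, 3} is a clique of size 3, and the vertices of any clique must share a bag in every tree decomposition; so some bag has ≥ 3 vertices and tw(G) ≥ 2. The upper and lower bounds meet at 2, so that is the treewidth.

Treewidth 2.
One such decomposition:
Bags: B1 = {1, 3, 4}  B2 = {2, 3, 4}  B3 = {0, 1, 3}
Tree: B1–B2, B1–B3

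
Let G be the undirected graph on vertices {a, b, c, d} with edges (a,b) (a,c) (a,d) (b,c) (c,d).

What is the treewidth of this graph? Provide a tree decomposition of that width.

Treewidth 2.
Bags: B1 = {a, c, d}  B2 = {a, b, c}
Tree: B1–B2

The largest bag has 3 vertices, giving width 2; this decomposition certifies tw(G) ≤ 2. For the lower bound, the 3 vertices {a, c, d} are pairwise adjacent, and any tree decomposition puts a clique entirely inside one bag — forcing width ≥ 2. The upper and lower bounds meet at 2, so that is the treewidth.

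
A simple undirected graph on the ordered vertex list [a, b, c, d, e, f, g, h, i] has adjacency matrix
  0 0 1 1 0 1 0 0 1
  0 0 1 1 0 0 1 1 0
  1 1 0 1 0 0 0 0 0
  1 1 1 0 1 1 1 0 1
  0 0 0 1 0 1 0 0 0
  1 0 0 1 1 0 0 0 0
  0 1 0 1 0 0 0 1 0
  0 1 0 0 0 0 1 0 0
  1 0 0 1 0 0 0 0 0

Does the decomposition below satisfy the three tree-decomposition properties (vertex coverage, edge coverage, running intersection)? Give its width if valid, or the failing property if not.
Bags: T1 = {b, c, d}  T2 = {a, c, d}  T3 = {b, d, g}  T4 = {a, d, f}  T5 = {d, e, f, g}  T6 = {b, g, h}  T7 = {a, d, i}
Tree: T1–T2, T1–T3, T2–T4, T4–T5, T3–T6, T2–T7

No — bags containing vertex g are not connected in the tree.

A tree decomposition must satisfy three properties: every vertex lies in some bag; for every edge, both endpoints lie together in some bag; and for every vertex, the bags containing it form a connected subtree. Here bags containing vertex g are not connected in the tree, so the decomposition is invalid.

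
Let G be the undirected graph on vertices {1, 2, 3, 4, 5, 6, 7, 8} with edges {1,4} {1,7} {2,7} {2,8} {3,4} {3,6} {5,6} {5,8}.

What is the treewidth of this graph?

2

A width-2 tree decomposition is:
Bags: B1 = {1, 2, 7}  B2 = {1, 2, 8}  B3 = {1, 5, 8}  B4 = {1, 5, 6}  B5 = {1, 3, 6}  B6 = {1, 3, 4}
Tree: B1–B2, B2–B3, B3–B4, B4–B5, B5–B6
Each bag holds 3 vertices, so the decomposition has width 2, which upper-bounds the treewidth. The edges 1–7–2–8–5–6–3–4–1 form a cycle, so G is not a tree and its treewidth is at least 2. The upper and lower bounds meet at 2, so that is the treewidth.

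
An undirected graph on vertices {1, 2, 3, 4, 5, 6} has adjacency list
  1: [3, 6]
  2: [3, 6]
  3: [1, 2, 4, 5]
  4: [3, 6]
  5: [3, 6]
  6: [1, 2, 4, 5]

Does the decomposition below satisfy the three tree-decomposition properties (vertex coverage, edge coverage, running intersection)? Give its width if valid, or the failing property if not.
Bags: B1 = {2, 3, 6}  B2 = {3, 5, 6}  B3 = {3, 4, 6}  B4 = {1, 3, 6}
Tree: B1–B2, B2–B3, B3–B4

Yes; width 2.

Every vertex of G appears in some bag (union = {1, 2, 3, 4, 5, 6}); every edge is covered by a bag; and for each vertex v the set of bags containing v is connected in the bag tree. The decomposition is therefore valid. The largest bag has 3 vertices, so the width is 2.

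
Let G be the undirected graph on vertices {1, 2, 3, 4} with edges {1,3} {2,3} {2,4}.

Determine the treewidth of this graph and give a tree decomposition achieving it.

The largest bag has 2 vertices, giving width 1; this decomposition certifies tw(G) ≤ 1. Any graph with an edge has treewidth ≥ 1, and G has the edge 3–2. Combining the bounds, tw(G) = 1.

Treewidth 1.
One such decomposition:
Bags: B1 = {2, 3}  B2 = {1, 3}  B3 = {2, 4}
Tree: B1–B2, B1–B3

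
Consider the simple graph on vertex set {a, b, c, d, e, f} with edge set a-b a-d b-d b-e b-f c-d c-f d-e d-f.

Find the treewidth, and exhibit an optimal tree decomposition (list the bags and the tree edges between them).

Treewidth 2.
Bags: B1 = {c, d, f}  B2 = {b, d, f}  B3 = {a, b, d}  B4 = {b, d, e}
Tree: B1–B2, B2–B3, B3–B4

Every bag has size at most 3, so the width is 3 − 1 = 2 and tw(G) ≤ 2. Conversely, {c, d, f} is a clique of size 3, and the vertices of any clique must share a bag in every tree decomposition; so some bag has ≥ 3 vertices and tw(G) ≥ 2. Combining the bounds, tw(G) = 2.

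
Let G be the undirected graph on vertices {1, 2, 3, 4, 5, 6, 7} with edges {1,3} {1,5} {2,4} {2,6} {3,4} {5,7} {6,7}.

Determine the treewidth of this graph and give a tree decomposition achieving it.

Every bag has size at most 3, so the width is 3 − 1 = 2 and tw(G) ≤ 2. For the lower bound, G contains the cycle 3–4–2–6–7–5–1–3, so G is not a forest; only forests have treewidth ≤ 1, hence tw(G) ≥ 2. Therefore the treewidth is 2.

Treewidth 2.
One such decomposition:
Bags: B1 = {2, 3, 4}  B2 = {2, 3, 6}  B3 = {3, 6, 7}  B4 = {3, 5, 7}  B5 = {1, 3, 5}
Tree: B1–B2, B2–B3, B3–B4, B4–B5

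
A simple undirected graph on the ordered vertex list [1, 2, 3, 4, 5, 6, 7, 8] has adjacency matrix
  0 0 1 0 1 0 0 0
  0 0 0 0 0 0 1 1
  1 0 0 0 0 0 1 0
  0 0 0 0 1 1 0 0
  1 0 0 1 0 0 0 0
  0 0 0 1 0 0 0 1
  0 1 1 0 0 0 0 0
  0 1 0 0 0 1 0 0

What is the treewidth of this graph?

A width-2 tree decomposition is:
Bags: B1 = {4, 5, 6}  B2 = {1, 5, 6}  B3 = {1, 3, 6}  B4 = {3, 6, 7}  B5 = {2, 6, 7}  B6 = {2, 6, 8}
Tree: B1–B2, B2–B3, B3–B4, B4–B5, B5–B6
Every bag has size at most 3, so the width is 3 − 1 = 2 and tw(G) ≤ 2. Since 6–4–5–1–3–7–2–8–6 is a cycle in G, G is not acyclic. Forests are exactly the graphs of treewidth ≤ 1, so tw(G) ≥ 2. Hence tw(G) = 2 exactly.

2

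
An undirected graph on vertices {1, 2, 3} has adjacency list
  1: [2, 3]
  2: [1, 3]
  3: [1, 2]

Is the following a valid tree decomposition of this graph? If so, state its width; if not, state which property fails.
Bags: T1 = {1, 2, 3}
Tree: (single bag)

Yes; width 2.

Vertex coverage: the bags together contain {1, 2, 3}, the full vertex set. Edge coverage: each edge of G has both endpoints in at least one bag. Running intersection: for every vertex, the bags containing it form a connected subtree. All three properties hold, so this is a valid tree decomposition of width max|bag| − 1 = 2, and hence tw(G) ≤ 2.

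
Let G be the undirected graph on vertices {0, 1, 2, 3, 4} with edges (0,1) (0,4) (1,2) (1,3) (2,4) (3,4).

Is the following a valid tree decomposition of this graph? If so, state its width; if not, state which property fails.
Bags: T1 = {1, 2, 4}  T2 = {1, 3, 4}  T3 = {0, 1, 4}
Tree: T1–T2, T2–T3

Yes; width 2.

Every vertex of G appears in some bag (union = {0, 1, 2, 3, 4}); every edge is covered by a bag; and for each vertex v the set of bags containing v is connected in the bag tree. The decomposition is therefore valid. The largest bag has 3 vertices, so the width is 2.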